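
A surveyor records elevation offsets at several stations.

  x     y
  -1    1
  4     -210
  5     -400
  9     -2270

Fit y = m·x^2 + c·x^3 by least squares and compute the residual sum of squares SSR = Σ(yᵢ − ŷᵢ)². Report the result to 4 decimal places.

SSR = 3.5481

Sums needed: Σx^2·x^2 = 7443, Σx^2·x^3 = 63197, Σx^3·x^3 = 551163.
And Σx^2·y = -197229, Σx^3·y = -1718271.
Normal equations: [[7443, 63197]; [63197, 551163]]·[m, c]ᵀ = [-197229, -1718271]ᵀ.
Eliminating c: 551163·(row 1) − 63197·(row 2) gives 108445400·m = 551163·(-197229) − 63197·(-1718271) = -115754940, so m = -826821/774610.
Then c = ((-1718271) − 63197·(-826821/774610))/551163 = -2320071/774610.
Residuals: -71864/77461, -95442/77461, 83540/77461, -6044/77461; SSR = 274836/77461.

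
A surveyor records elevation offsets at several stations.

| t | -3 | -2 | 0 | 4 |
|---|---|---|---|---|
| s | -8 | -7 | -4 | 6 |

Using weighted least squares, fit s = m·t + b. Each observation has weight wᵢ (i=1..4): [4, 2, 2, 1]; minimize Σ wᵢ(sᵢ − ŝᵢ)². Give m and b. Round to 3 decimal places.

m = 1.909, b = -2.788

MᵀWM·[m, b]ᵀ = MᵀWs reads: 60·m + (-12)·b = 148;  (-12)·m + 9·b = -48.
Eliminating b: 9·(row 1) − (-12)·(row 2) gives 396·m = 9·148 − (-12)·(-48) = 756, so m = 21/11.
Then b = ((-48) − (-12)·(21/11))/9 = -92/33.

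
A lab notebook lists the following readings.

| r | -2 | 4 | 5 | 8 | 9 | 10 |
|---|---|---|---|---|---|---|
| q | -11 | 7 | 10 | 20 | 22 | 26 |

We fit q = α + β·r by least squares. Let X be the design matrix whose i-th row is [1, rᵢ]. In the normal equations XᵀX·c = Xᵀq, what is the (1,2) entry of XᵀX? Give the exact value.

34

Row 1 ↔ basis 1, column 2 ↔ basis r, so (XᵀX)_{1,2} = Σᵢ r = (1)·(-2) + (1)·(4) + (1)·(5) + (1)·(8) + (1)·(9) + (1)·(10) = 34.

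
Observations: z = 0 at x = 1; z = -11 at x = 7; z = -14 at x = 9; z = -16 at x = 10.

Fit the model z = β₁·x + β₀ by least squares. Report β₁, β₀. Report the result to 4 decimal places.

β₁ = -1.7692, β₀ = 1.6923

Sums needed: Σx·x = 231, Σx = 27, Σ1 = 4.
And Σx·z = -363, Σz = -41.
MᵀM·[β₁, β₀]ᵀ = Mᵀz becomes [[231, 27]; [27, 4]]·[β₁, β₀]ᵀ = [-363, -41]ᵀ.
Δ = 231·4 − 27² = 195.
β₁ = ((-363)·4 − 27·(-41))/195 = -23/13; β₀ = (231·(-41) − 27·(-363))/195 = 22/13.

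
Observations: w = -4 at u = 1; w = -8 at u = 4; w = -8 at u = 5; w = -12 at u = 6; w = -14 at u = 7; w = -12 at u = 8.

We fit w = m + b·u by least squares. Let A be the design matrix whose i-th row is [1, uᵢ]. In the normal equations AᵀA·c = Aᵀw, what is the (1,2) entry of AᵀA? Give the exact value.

Row 1 ↔ basis 1, column 2 ↔ basis u, so (AᵀA)_{1,2} = Σᵢ u = (1)·(1) + (1)·(4) + (1)·(5) + (1)·(6) + (1)·(7) + (1)·(8) = 31.

31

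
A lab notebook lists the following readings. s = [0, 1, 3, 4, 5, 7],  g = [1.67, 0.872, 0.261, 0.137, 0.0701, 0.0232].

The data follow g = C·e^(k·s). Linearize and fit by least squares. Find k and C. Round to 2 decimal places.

k = -0.61, C = 1.63

Linearized form: ln g = k·s + ln C. From the 6 transformed points,
Σs = 20.0000, Σ(s)² = 100.0000, Σln g = -9.3766, Σs·ln g = -51.7522.
Normal system: [[100.0000, 20.0000]; [20.0000, 6]]·[k, ln C]ᵀ = [-51.7522, -9.3766]ᵀ.
Δ = 100.0000·6 − (20.0000)² = 200.0000; k = (-51.7522·6 − 20.0000·-9.3766)/200.0000 = -0.61491, ln C = (100.0000·-9.3766 − 20.0000·-51.7522)/200.0000 = 0.48692, so C = exp(0.48692) = 1.62730.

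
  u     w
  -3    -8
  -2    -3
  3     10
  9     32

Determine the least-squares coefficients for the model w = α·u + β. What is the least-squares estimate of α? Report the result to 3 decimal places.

α = 3.237

The normal equations are: 103·α + 7·β = 348;  7·α + 4·β = 31.
(Σu·u = 103, Σu = 7, Σ1 = 4, Σu·w = 348, Σw = 31.)
Δ = 103·4 − 7² = 363.
α = (348·4 − 7·31)/363 = 1175/363; β = (103·31 − 7·348)/363 = 757/363.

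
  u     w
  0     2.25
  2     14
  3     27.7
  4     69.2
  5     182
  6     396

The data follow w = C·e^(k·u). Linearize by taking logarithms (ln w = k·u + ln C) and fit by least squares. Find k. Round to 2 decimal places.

Let Y = ln w. Fitting Y = k·u + ln C by least squares:
XᵀX = [[90.0000, 20.0000]; [20.0000, 6]], rhs = [94.0989, 22.1938]ᵀ  (here Σu = 20.0000, Σ(u)² = 90.0000, Σln w = 22.1938, Σu·ln w = 94.0989).
Solving (det = 140.0000): k = 0.86226, ln C = 0.82476.

k = 0.86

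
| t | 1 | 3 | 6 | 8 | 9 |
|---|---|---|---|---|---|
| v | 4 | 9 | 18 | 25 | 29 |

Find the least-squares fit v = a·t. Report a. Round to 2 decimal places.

Setting ∂/∂a … = 0 gives: 191·a = 600.
a = 600/191 = 3.14136.

a = 3.14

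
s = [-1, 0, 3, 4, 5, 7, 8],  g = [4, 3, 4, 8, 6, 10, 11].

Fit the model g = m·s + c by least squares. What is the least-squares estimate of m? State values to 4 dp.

Normal-equation sums: Σs·s = 164, Σs = 26, Σ1 = 7.
For Mᵀg: Σs·g = 228, Σg = 46.
So MᵀM·[m, c]ᵀ = Mᵀg: [[164, 26]; [26, 7]]·[m, c]ᵀ = [228, 46]ᵀ.
det = 164·7 − 26² = 472.
m = (228·7 − 26·46)/472 = 50/59; c = (164·46 − 26·228)/472 = 202/59.

m = 0.8475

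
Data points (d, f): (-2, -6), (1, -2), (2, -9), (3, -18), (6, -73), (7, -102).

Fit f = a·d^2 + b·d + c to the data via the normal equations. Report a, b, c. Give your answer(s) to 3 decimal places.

From the data, Σd^2·d^2 = 3811, Σd^2·d = 587, Σd^2 = 103, Σd·d = 103, Σd = 17, Σ1 = 6.
For Xᵀf: Σd^2·f = -7850, Σd·f = -1214, Σf = -210.
So XᵀX·[a, b, c]ᵀ = Xᵀf: [[3811, 587, 103]; [587, 103, 17]; [103, 17, 6]]·[a, b, c]ᵀ = [-7850, -1214, -210]ᵀ.
Solving the 3×3 system (Gaussian elimination) gives a = -10727/5334, b = -353/762, c = 743/889.

a = -2.011, b = -0.463, c = 0.836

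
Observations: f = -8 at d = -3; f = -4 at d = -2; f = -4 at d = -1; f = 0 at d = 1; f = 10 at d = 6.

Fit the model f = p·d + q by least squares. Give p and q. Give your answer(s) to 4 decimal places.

p = 1.9134, q = -1.5827

Forming MᵀM = [[51, 1]; [1, 5]] and Mᵀf = [96, -6]ᵀ gives MᵀM·[p, q]ᵀ = Mᵀf.
Eliminating q: 5·(row 1) − 1·(row 2) gives 254·p = 5·96 − 1·(-6) = 486, so p = 243/127.
Then q = ((-6) − 1·(243/127))/5 = -201/127.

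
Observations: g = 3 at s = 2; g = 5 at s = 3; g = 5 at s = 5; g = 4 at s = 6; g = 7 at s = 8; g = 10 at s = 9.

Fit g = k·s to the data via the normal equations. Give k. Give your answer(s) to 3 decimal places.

k = 0.986

Forming XᵀX = [[219]] and Xᵀg = [216]ᵀ gives XᵀX·[k]ᵀ = Xᵀg.
Hence k = 216 / 219 ≈ 0.986301.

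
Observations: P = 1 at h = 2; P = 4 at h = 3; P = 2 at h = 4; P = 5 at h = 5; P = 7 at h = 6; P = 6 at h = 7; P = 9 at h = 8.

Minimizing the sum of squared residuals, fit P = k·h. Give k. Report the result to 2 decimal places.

k = 1.00

From the data, Σh·h = 203.
Moment sums: Σh·P = 203.
So XᵀX·[k]ᵀ = XᵀP: [[203]]·[k]ᵀ = [203]ᵀ.
k = 203/203 = 1.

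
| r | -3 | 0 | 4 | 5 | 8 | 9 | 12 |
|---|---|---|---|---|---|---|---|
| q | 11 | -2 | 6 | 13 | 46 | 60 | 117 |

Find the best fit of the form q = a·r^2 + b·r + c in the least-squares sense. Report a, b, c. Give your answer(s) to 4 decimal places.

Compute the Gram sums: Σr^2·r^2 = 32355, Σr^2·r = 3131, Σr^2 = 339, Σr·r = 339, Σr = 35, Σ1 = 7.
Right-hand side: Σr^2·q = 25172, Σr·q = 2368, Σq = 251.
XᵀX·[a, b, c]ᵀ = Xᵀq becomes [[32355, 3131, 339]; [3131, 339, 35]; [339, 35, 7]]·[a, b, c]ᵀ = [25172, 2368, 251]ᵀ.
Solving the 3×3 system (Gaussian elimination) gives a = 469373/482728, b = -833801/482728, c = -313203/120682.

a = 0.9723, b = -1.7273, c = -2.5953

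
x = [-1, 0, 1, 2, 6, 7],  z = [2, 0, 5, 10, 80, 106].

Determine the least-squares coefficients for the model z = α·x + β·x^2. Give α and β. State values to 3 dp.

AᵀA·[α, β]ᵀ = Aᵀz reads: 91·α + 567·β = 1245;  567·α + 3715·β = 8121.
(Σx·x = 91, Σx·x^2 = 567, Σx^2·x^2 = 3715, Σx·z = 1245, Σx^2·z = 8121.)
Eliminating β: 3715·(row 1) − 567·(row 2) gives 16576·α = 3715·1245 − 567·8121 = 20568, so α = 2571/2072.
Then β = (8121 − 567·(2571/2072))/3715 = 591/296.

α = 1.241, β = 1.997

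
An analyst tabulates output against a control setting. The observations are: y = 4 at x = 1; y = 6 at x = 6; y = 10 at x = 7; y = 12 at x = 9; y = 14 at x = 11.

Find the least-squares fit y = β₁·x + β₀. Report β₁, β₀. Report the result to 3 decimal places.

β₁ = 1.042, β₀ = 2.113

Sums needed: Σx·x = 288, Σx = 34, Σ1 = 5.
And Σx·y = 372, Σy = 46.
AᵀA·[β₁, β₀]ᵀ = Aᵀy becomes [[288, 34]; [34, 5]]·[β₁, β₀]ᵀ = [372, 46]ᵀ.
det = 288·5 − 34² = 284.
β₁ = (372·5 − 34·46)/284 = 74/71; β₀ = (288·46 − 34·372)/284 = 150/71.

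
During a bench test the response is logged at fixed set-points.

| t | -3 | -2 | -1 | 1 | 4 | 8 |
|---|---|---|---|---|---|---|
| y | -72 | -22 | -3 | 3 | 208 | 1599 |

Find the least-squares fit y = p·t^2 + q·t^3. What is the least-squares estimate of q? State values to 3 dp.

AᵀA·[p, q]ᵀ = Aᵀy reads: 4451·p + 33517·q = 104928;  33517·p + 267035·q = 834126.
Δ = 4451·267035 − 33517² = 65183496.
p = (104928·267035 − 33517·834126)/65183496 = 10341223/10863916; q = (4451·834126 − 33517·104928)/65183496 = 32637175/10863916.

q = 3.004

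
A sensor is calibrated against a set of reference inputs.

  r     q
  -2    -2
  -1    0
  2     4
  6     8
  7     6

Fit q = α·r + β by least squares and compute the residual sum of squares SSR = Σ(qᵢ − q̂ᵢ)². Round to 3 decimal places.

The normal equations are: 94·α + 12·β = 102;  12·α + 5·β = 16.
Determinant 94·5 − 12² = 326.
α = (102·5 − 12·16)/326 = 159/163; β = (94·16 − 12·102)/326 = 140/163.
Residuals: -148/163, 19/163, 194/163, 210/163, -275/163; SSR = 1102/163.

SSR = 6.761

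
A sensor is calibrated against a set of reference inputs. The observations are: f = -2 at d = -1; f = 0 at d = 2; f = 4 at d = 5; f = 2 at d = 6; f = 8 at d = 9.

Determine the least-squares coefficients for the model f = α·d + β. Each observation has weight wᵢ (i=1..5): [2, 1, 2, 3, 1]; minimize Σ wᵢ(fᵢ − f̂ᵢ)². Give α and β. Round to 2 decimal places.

From the data, Σwᵢ·d·d = 245, Σwᵢ·d = 37, Σwᵢ·1 = 9.
Right-hand side: Σwᵢ·d·f = 152, Σwᵢ·f = 18.
So AᵀWA·[α, β]ᵀ = AᵀWf: [[245, 37]; [37, 9]]·[α, β]ᵀ = [152, 18]ᵀ.
det = 245·9 − 37² = 836.
α = (152·9 − 37·18)/836 = 351/418; β = (245·18 − 37·152)/836 = -607/418.

α = 0.84, β = -1.45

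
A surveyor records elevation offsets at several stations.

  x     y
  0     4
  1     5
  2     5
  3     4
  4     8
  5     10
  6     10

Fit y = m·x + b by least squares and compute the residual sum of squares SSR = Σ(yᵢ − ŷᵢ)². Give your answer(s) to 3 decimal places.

From the data, Σx·x = 91, Σx = 21, Σ1 = 7.
For Mᵀy: Σx·y = 169, Σy = 46.
MᵀM·[m, b]ᵀ = Mᵀy becomes [[91, 21]; [21, 7]]·[m, b]ᵀ = [169, 46]ᵀ.
Eliminating b: 7·(row 1) − 21·(row 2) gives 196·m = 7·169 − 21·46 = 217, so m = 31/28.
Then b = (46 − 21·(31/28))/7 = 13/4.
Residuals: 3/4, 9/14, -13/28, -18/7, 9/28, 17/14, 3/28; SSR = 263/28.

SSR = 9.393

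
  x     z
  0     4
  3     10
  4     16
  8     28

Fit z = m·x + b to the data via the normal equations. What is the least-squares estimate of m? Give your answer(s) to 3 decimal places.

m = 3.069

With design matrix M, MᵀM = [[89, 15]; [15, 4]] and Mᵀz = [318, 58]ᵀ.
Eliminating b: 4·(row 1) − 15·(row 2) gives 131·m = 4·318 − 15·58 = 402, so m = 402/131.
Then b = (58 − 15·(402/131))/4 = 392/131.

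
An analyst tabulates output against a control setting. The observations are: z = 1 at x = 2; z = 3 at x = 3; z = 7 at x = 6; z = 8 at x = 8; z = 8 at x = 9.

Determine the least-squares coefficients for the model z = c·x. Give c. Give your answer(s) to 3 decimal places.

c = 0.974

Compute the Gram sums: Σx·x = 194.
And Σx·z = 189.
So AᵀA·[c]ᵀ = Aᵀz: [[194]]·[c]ᵀ = [189]ᵀ.
Hence c = 189 / 194 ≈ 0.974227.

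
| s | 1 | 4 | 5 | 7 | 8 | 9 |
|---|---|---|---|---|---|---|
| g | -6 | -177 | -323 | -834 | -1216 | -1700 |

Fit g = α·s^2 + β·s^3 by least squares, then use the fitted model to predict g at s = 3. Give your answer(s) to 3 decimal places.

Entries of AᵀA: Σs^2·s^2 = 13940, Σs^2·s^3 = 112774, Σs^3·s^3 = 930956.
Right-hand side: Σs^2·g = -267303, Σs^3·g = -2199663.
So AᵀA·[α, β]ᵀ = Aᵀg: [[13940, 112774]; [112774, 930956]]·[α, β]ᵀ = [-267303, -2199663]ᵀ.
Δ = 13940·930956 − 112774² = 259551564.
α = ((-267303)·930956 − 112774·(-2199663))/259551564 = -130422751/43258594; β = (13940·(-2199663) − 112774·(-267303))/259551564 = -86412283/43258594.
At s = 3: ĝ = (-130422751/43258594)·(9) + (-86412283/43258594)·(27) = -1753468200/21629297.

ĝ = -81.069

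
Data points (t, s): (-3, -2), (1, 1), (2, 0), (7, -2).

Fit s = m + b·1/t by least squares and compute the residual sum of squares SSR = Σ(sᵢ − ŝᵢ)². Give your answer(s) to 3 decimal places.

Entries of AᵀA: Σ1 = 4, Σ1/t = 55/42, Σ1/t·1/t = 2437/1764.
And Σs = -3, Σ1/t·s = 29/21.
Normal equations: [[4, 55/42]; [55/42, 2437/1764]]·[m, b]ᵀ = [-3, 29/21]ᵀ.
Determinant 4·(2437/1764) − (55/42)² = 747/196.
m = ((-3)·(2437/1764) − (55/42)·(29/21))/(747/196) = -10501/6723; b = (4·(29/21) − (55/42)·(-3))/(747/196) = 5558/2241.
Residuals: 871/2241, 550/6723, 2164/6723, -5327/6723; SSR = 5978/6723.

SSR = 0.889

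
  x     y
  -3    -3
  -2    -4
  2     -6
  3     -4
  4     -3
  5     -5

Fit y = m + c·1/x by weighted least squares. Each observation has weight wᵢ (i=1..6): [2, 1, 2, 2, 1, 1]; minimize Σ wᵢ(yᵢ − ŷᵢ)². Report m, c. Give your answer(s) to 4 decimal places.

From the data, Σwᵢ·1 = 9, Σwᵢ·1/x = 19/20, Σwᵢ·1/x·1/x = 4669/3600.
Moment sums: Σwᵢ·y = -38, Σwᵢ·1/x·y = -77/12.
Normal equations: [[9, 19/20]; [19/20, 4669/3600]]·[m, c]ᵀ = [-38, -77/12]ᵀ.
Δ = 9·(4669/3600) − (19/20)² = 1077/100.
m = ((-38)·(4669/3600) − (19/20)·(-77/12))/(1077/100) = -155477/38772; c = (9·(-77/12) − (19/20)·(-38))/(1077/100) = -2165/1077.

m = -4.0100, c = -2.0102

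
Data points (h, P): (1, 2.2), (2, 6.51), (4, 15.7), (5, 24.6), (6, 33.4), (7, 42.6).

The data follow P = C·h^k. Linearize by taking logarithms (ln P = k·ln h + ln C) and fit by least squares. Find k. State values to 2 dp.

With ln Pᵢ as the transformed response and ln hᵢ as the regressor:
Σln h = 7.4265, Σ(ln h)² = 11.9895, Σln P = 15.8786, Σln h·ln P = 23.8578.
Normal system: [[11.9895, 7.4265]; [7.4265, 6]]·[k, ln C]ᵀ = [23.8578, 15.8786]ᵀ.
Slope k = (n·Σln h·ln P − Σln h·Σln P)/(n·Σ(ln h)² − (Σln h)²) = (6·23.8578 − 7.4265·15.8786)/16.7835 = 1.50286; ln C = (Σln P − k·Σln h)/n = 0.78626.

k = 1.50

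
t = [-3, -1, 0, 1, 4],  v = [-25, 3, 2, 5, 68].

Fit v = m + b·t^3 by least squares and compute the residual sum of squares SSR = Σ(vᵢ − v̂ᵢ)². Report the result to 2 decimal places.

SSR = 3.27

With design matrix A, AᵀA = [[5, 37]; [37, 4827]] and Aᵀv = [53, 5029]ᵀ.
det = 5·4827 − 37² = 22766.
m = (53·4827 − 37·5029)/22766 = 34879/11383; b = (5·5029 − 37·53)/22766 = 11592/11383.
Residuals: -6470/11383, 10862/11383, -12113/11383, 10444/11383, -2723/11383; SSR = 37166/11383.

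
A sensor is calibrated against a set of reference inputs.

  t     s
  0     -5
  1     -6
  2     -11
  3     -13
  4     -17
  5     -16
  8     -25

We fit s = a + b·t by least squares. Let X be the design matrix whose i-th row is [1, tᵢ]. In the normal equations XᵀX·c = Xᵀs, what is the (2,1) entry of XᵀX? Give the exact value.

23

Row 2 ↔ basis t, column 1 ↔ basis 1, so (XᵀX)_{2,1} = Σᵢ t = (0)·(1) + (1)·(1) + (2)·(1) + (3)·(1) + (4)·(1) + (5)·(1) + (8)·(1) = 23.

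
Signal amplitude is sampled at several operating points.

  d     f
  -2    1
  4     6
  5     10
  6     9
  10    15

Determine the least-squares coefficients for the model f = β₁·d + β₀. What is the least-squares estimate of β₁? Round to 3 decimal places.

Normal-equation sums: Σd·d = 181, Σd = 23, Σ1 = 5.
And Σd·f = 276, Σf = 41.
XᵀX·[β₁, β₀]ᵀ = Xᵀf becomes [[181, 23]; [23, 5]]·[β₁, β₀]ᵀ = [276, 41]ᵀ.
Eliminating β₀: 5·(row 1) − 23·(row 2) gives 376·β₁ = 5·276 − 23·41 = 437, so β₁ = 437/376.
Then β₀ = (41 − 23·(437/376))/5 = 1073/376.

β₁ = 1.162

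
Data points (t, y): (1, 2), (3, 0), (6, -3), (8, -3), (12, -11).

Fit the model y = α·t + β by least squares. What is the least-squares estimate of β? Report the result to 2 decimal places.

Entries of AᵀA: Σt·t = 254, Σt = 30, Σ1 = 5.
Moment sums: Σt·y = -172, Σy = -15.
Determinant 254·5 − 30² = 370.
α = ((-172)·5 − 30·(-15))/370 = -41/37; β = (254·(-15) − 30·(-172))/370 = 135/37.

β = 3.65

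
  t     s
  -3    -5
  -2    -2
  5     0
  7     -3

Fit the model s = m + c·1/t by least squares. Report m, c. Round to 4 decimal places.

m = -2.1567, c = 2.8001

Setting ∂/∂m … = 0 gives: 4·m + (-103/210)·c = -10;  (-103/210)·m + (18589/44100)·c = 47/21.
(Σ1 = 4, Σ1/t = -103/210, Σ1/t·1/t = 18589/44100, Σs = -10, Σ1/t·s = 47/21.)
det = 4·(18589/44100) − (-103/210)² = 7083/4900.
m = ((-10)·(18589/44100) − (-103/210)·(47/21))/(7083/4900) = -137480/63747; c = (4·(47/21) − (-103/210)·(-10))/(7083/4900) = 59500/21249.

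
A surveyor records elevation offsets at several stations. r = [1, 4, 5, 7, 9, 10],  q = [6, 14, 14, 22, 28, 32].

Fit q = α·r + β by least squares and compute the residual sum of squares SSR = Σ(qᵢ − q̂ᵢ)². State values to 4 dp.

Forming MᵀM = [[272, 36]; [36, 6]] and Mᵀq = [858, 116]ᵀ gives MᵀM·[α, β]ᵀ = Mᵀq.
Δ = 272·6 − 36² = 336.
α = (858·6 − 36·116)/336 = 81/28; β = (272·116 − 36·858)/336 = 83/42.
Residuals: 95/84, 19/42, -205/84, -19/84, -1/84, 23/21; SSR = 365/42.

SSR = 8.6905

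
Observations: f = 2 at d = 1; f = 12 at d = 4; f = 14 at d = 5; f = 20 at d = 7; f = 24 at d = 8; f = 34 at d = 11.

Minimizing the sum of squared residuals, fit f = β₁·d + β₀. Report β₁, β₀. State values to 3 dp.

MᵀM·[β₁, β₀]ᵀ = Mᵀf reads: 276·β₁ + 36·β₀ = 826;  36·β₁ + 6·β₀ = 106.
Δ = 276·6 − 36² = 360.
β₁ = (826·6 − 36·106)/360 = 19/6; β₀ = (276·106 − 36·826)/360 = -4/3.

β₁ = 3.167, β₀ = -1.333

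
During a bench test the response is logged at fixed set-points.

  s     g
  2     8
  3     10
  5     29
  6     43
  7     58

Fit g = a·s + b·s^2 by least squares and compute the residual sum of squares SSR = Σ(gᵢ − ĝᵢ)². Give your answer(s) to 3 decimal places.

Sums needed: Σs·s = 123, Σs·s^2 = 719, Σs^2·s^2 = 4419.
Right-hand side: Σs·g = 855, Σs^2·g = 5237.
MᵀM·[a, b]ᵀ = Mᵀg becomes [[123, 719]; [719, 4419]]·[a, b]ᵀ = [855, 5237]ᵀ.
Eliminating b: 4419·(row 1) − 719·(row 2) gives 26576·a = 4419·855 − 719·5237 = 12842, so a = 6421/13288.
Then b = (5237 − 719·(6421/13288))/4419 = 14703/13288.
Residuals: 1575/604, -9355/6644, -1791/1661, 1775/6644, 2655/6644; SSR = 67609/6644.

SSR = 10.176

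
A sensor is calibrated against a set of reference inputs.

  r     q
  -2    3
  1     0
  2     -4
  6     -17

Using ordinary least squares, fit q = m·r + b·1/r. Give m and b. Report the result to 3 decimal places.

Compute the Gram sums: Σr·r = 45, Σr·1/r = 4, Σ1/r·1/r = 55/36.
Moment sums: Σr·q = -116, Σ1/r·q = -19/3.
MᵀM·[m, b]ᵀ = Mᵀq becomes [[45, 4]; [4, 55/36]]·[m, b]ᵀ = [-116, -19/3]ᵀ.
det = 45·(55/36) − 4² = 211/4.
m = ((-116)·(55/36) − 4·(-19/3))/(211/4) = -5468/1899; b = (45·(-19/3) − 4·(-116))/(211/4) = 716/211.

m = -2.879, b = 3.393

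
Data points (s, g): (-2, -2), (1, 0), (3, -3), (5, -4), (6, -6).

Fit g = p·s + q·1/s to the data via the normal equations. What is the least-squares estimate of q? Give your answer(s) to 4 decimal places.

q = 2.0690

The normal equations are: 75·p + 5·q = -61;  5·p + (643/450)·q = -9/5.
(Σs·s = 75, Σs·1/s = 5, Σ1/s·1/s = 643/450, Σs·g = -61, Σ1/s·g = -9/5.)
Determinant 75·(643/450) − 5² = 493/6.
p = ((-61)·(643/450) − 5·(-9/5))/(493/6) = -2069/2175; q = (75·(-9/5) − 5·(-61))/(493/6) = 60/29.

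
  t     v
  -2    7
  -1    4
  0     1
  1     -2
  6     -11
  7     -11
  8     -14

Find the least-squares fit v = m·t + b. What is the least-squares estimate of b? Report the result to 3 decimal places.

b = 1.651

Sums needed: Σt·t = 155, Σt = 19, Σ1 = 7.
For Aᵀv: Σt·v = -275, Σv = -26.
Normal equations: [[155, 19]; [19, 7]]·[m, b]ᵀ = [-275, -26]ᵀ.
Eliminating b: 7·(row 1) − 19·(row 2) gives 724·m = 7·(-275) − 19·(-26) = -1431, so m = -1431/724.
Then b = ((-26) − 19·(-1431/724))/7 = 1195/724.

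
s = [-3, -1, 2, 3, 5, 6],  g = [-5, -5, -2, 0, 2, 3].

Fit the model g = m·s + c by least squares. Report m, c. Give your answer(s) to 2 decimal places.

m = 0.97, c = -3.10

XᵀX·[m, c]ᵀ = Xᵀg reads: 84·m + 12·c = 44;  12·m + 6·c = -7.
(Σs·s = 84, Σs = 12, Σ1 = 6, Σs·g = 44, Σg = -7.)
Determinant 84·6 − 12² = 360.
m = (44·6 − 12·(-7))/360 = 29/30; c = (84·(-7) − 12·44)/360 = -31/10.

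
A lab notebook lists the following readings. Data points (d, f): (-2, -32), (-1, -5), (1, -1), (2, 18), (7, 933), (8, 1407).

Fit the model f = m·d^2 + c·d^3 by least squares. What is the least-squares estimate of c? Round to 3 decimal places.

The normal equations are: 6531·m + 49575·c = 135703;  49575·m + 379923·c = 1040807.
det = 6531·379923 − 49575² = 23596488.
m = (135703·379923 − 49575·1040807)/23596488 = -382557/218486; c = (6531·1040807 − 49575·135703)/23596488 = 1945397/655458.

c = 2.968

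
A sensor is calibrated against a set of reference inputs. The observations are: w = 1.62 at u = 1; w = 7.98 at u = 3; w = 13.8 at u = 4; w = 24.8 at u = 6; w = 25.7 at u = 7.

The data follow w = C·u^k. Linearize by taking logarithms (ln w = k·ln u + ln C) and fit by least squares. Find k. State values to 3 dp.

k = 1.471

Taking logs, ln w = k·ln u + ln C, so regress ln w on ln u.
Σln u = 6.2226, Σ(ln u)² = 10.1257, Σln w = 11.6414, Σln u·ln w = 17.9908.
Normal system: [[10.1257, 6.2226]; [6.2226, 5]]·[k, ln C]ᵀ = [17.9908, 11.6414]ᵀ.
Solving (det = 11.9082): k = 1.47079, ln C = 0.49785.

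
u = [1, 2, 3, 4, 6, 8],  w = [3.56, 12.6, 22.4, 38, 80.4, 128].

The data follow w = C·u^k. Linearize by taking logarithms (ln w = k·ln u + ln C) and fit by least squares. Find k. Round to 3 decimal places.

k = 1.717

With ln wᵢ as the transformed response and ln uᵢ as the regressor:
Σln u = 7.0493, Σ(ln u)² = 11.1437, Σln w = 19.7891, Σln u·ln w = 28.1646.
Equations: 11.1437·k + 7.0493·ln C = 28.1646;  7.0493·k + 6·ln C = 19.7891.
Solving (det = 17.1702): k = 1.71746, ln C = 1.28039.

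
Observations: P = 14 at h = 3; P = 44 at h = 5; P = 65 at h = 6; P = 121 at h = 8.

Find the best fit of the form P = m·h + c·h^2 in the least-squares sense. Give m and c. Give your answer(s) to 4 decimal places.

The normal equations are: 134·m + 880·c = 1620;  880·m + 6098·c = 11310.
(Σh·h = 134, Σh·h^2 = 880, Σh^2·h^2 = 6098, Σh·P = 1620, Σh^2·P = 11310.)
Determinant 134·6098 − 880² = 42732.
m = (1620·6098 − 880·11310)/42732 = -6170/3561; c = (134·11310 − 880·1620)/42732 = 7495/3561.

m = -1.7327, c = 2.1047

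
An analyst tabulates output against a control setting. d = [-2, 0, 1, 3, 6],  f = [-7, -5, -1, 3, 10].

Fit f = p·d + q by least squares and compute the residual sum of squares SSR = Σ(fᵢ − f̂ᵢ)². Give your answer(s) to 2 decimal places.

SSR = 3.25

Setting ∂/∂p … = 0 gives: 50·p + 8·q = 82;  8·p + 5·q = 0.
det = 50·5 − 8² = 186.
p = (82·5 − 8·0)/186 = 205/93; q = (50·0 − 8·82)/186 = -328/93.
Residuals: 29/31, -137/93, 10/31, -8/93, 28/93; SSR = 302/93.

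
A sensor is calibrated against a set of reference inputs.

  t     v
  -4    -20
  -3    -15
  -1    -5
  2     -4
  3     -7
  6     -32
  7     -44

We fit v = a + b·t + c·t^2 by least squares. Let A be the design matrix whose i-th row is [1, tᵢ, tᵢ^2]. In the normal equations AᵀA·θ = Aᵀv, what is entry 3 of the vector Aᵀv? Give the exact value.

Entry 3 ↔ basis t^2, so (Aᵀv)_{3} = Σᵢ (t^2)·vᵢ = (16)·(-20) + (9)·(-15) + (1)·(-5) + (4)·(-4) + (9)·(-7) + (36)·(-32) + (49)·(-44) = -3847.

-3847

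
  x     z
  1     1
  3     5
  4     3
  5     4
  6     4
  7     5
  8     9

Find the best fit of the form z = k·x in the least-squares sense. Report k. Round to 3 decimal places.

Normal-equation sums: Σx·x = 200.
For Aᵀz: Σx·z = 179.
Normal equations: [[200]]·[k]ᵀ = [179]ᵀ.
Hence k = 179 / 200 ≈ 0.895.

k = 0.895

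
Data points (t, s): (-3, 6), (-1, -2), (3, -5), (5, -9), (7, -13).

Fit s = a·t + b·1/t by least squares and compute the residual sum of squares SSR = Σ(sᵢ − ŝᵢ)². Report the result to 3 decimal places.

Normal-equation sums: Σt·t = 93, Σt·1/t = 5, Σ1/t·1/t = 14141/11025.
Right-hand side: Σt·s = -167, Σ1/t·s = -559/105.
Eliminating b: (14141/11025)·(row 1) − 5·(row 2) gives (346496/3675)·a = (14141/11025)·(-167) − 5·(-559/105) = -2068072/11025, so a = -258509/129936.
Then b = ((-559/105) − 5·(-258509/129936))/(14141/11025) = 156135/43312.
Residuals: 3338/2707, -6247/16242, -631/2707, 1840/8121, 6685/16242; SSR = 31567/16242.

SSR = 1.944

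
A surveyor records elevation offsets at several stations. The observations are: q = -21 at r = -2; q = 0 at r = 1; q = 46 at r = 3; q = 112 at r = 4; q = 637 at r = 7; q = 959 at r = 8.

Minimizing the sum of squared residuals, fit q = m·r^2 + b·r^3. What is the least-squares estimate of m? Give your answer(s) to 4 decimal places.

m = -0.9775

Entries of AᵀA: Σr^2·r^2 = 6851, Σr^2·r^3 = 50811, Σr^3·r^3 = 384683.
Moment sums: Σr^2·q = 94711, Σr^3·q = 718077.
Δ = 6851·384683 − 50811² = 53705512.
m = (94711·384683 − 50811·718077)/53705512 = -26249417/26852756; b = (6851·718077 − 50811·94711)/53705512 = 53592453/26852756.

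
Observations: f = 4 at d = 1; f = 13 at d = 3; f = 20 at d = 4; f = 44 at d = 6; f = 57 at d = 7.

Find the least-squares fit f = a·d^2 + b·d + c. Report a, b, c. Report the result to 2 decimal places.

The normal system AᵀA·[a, b, c]ᵀ = Aᵀf is [[4035, 651, 111]; [651, 111, 21]; [111, 21, 5]]·[a, b, c]ᵀ = [4818, 786, 138]ᵀ.
Solving the 3×3 system (Gaussian elimination) gives a = 86/77, b = 0, c = 216/77.

a = 1.12, b = 0.00, c = 2.81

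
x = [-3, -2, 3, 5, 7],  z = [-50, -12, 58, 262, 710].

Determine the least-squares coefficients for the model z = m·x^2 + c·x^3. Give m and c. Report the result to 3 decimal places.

m = 0.496, c = 1.999

Compute the Gram sums: Σx^2·x^2 = 3204, Σx^2·x^3 = 19900, Σx^3·x^3 = 134796.
For Mᵀz: Σx^2·z = 41364, Σx^3·z = 279292.
Normal equations: [[3204, 19900]; [19900, 134796]]·[m, c]ᵀ = [41364, 279292]ᵀ.
Eliminating c: 134796·(row 1) − 19900·(row 2) gives 35876384·m = 134796·41364 − 19900·279292 = 17790944, so m = 555967/1121137.
Then c = (279292 − 19900·(555967/1121137))/134796 = 2240874/1121137.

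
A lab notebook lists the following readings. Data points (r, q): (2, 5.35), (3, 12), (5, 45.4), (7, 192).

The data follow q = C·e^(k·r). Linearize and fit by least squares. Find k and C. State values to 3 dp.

k = 0.708, C = 1.351

With ln qᵢ as the transformed response and rᵢ as the regressor:
Σr = 17.0000, Σ(r)² = 87.0000, Σln q = 13.2350, Σr·ln q = 66.6889.
Equations: 87.0000·k + 17.0000·ln C = 66.6889;  17.0000·k + 4·ln C = 13.2350.
Solving (det = 59.0000): k = 0.70781, ln C = 0.30058, so C = exp(0.30058) = 1.35064.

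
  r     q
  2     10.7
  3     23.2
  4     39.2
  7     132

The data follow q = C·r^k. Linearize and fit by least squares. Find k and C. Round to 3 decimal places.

k = 2.003, C = 2.589

Linearized form: ln q = k·ln r + ln C. From the 4 transformed points,
Σln r = 5.1240, Σ(ln r)² = 7.3958, Σln q = 14.0659, Σln r·ln q = 19.6845.
Equations: 7.3958·k + 5.1240·ln C = 19.6845;  5.1240·k + 4·ln C = 14.0659.
Slope k = (n·Σln r·ln q − Σln r·Σln q)/(n·Σ(ln r)² − (Σln r)²) = (4·19.6845 − 5.1240·14.0659)/3.3281 = 2.00261; ln C = (Σln q − k·Σln r)/n = 0.95114, so C = exp(0.95114) = 2.58865.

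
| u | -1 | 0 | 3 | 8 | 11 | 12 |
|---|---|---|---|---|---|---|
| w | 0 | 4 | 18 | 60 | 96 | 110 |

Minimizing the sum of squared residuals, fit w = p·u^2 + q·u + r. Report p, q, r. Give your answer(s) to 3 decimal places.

p = 0.446, q = 3.508, r = 3.481

Forming AᵀA = [[39555, 3597, 339]; [3597, 339, 33]; [339, 33, 6]] and Aᵀw = [31458, 2910, 288]ᵀ gives AᵀA·[p, q, r]ᵀ = Aᵀw.
Inverting the 3×3 Gram matrix, [p, q, r]ᵀ = [25/56, 421/120, 731/210]ᵀ.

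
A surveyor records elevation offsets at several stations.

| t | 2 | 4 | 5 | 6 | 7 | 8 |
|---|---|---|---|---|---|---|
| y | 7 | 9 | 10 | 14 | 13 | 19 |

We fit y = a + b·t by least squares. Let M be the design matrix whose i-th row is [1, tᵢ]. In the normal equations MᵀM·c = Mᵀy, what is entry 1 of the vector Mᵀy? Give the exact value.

72

Entry 1 ↔ basis 1, so (Mᵀy)_{1} = Σᵢ yᵢ = (1)·(7) + (1)·(9) + (1)·(10) + (1)·(14) + (1)·(13) + (1)·(19) = 72.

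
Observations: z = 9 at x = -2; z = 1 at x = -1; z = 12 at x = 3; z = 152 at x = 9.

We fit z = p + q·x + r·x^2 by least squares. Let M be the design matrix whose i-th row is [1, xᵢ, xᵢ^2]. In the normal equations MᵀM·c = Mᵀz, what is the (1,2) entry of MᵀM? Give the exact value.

9

Row 1 ↔ basis 1, column 2 ↔ basis x, so (MᵀM)_{1,2} = Σᵢ x = (1)·(-2) + (1)·(-1) + (1)·(3) + (1)·(9) = 9.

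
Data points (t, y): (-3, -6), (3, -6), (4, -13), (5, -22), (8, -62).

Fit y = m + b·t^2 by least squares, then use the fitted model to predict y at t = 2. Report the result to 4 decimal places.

Setting ∂/∂m … = 0 gives: 5·m + 123·b = -109;  123·m + 5139·b = -4834.
Determinant 5·5139 − 123² = 10566.
m = ((-109)·5139 − 123·(-4834))/10566 = 11477/3522; b = (5·(-4834) − 123·(-109))/10566 = -10763/10566.
At t = 2: ŷ = (11477/3522)·(1) + (-10763/10566)·(4) = -8621/10566.

ŷ = -0.8159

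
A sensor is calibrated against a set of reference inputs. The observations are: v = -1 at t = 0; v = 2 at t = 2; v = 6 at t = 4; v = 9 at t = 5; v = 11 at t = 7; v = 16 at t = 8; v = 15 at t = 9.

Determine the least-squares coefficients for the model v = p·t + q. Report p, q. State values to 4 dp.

p = 1.9219, q = -1.3237

Compute the Gram sums: Σt·t = 239, Σt = 35, Σ1 = 7.
For Aᵀv: Σt·v = 413, Σv = 58.
Eliminating q: 7·(row 1) − 35·(row 2) gives 448·p = 7·413 − 35·58 = 861, so p = 123/64.
Then q = (58 − 35·(123/64))/7 = -593/448.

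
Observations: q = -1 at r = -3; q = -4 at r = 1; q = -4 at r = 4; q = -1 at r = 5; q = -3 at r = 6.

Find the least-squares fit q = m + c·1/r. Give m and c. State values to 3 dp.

m = -2.029, c = -2.226

Compute the Gram sums: Σ1 = 5, Σ1/r = 77/60, Σ1/r·1/r = 4469/3600.
Right-hand side: Σq = -13, Σ1/r·q = -161/30.
Eliminating c: (4469/3600)·(row 1) − (77/60)·(row 2) gives (114/25)·m = (4469/3600)·(-13) − (77/60)·(-161/30) = -11101/1200, so m = -11101/5472.
Then c = ((-161/30) − (77/60)·(-11101/5472))/(4469/3600) = -1015/456.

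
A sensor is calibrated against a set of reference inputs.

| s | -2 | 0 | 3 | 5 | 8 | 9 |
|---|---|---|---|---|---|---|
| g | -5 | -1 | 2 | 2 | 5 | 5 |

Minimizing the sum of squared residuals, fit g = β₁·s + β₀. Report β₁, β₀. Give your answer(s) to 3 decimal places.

Compute the Gram sums: Σs·s = 183, Σs = 23, Σ1 = 6.
For Xᵀg: Σs·g = 111, Σg = 8.
Normal equations: [[183, 23]; [23, 6]]·[β₁, β₀]ᵀ = [111, 8]ᵀ.
Determinant 183·6 − 23² = 569.
β₁ = (111·6 − 23·8)/569 = 482/569; β₀ = (183·8 − 23·111)/569 = -1089/569.

β₁ = 0.847, β₀ = -1.914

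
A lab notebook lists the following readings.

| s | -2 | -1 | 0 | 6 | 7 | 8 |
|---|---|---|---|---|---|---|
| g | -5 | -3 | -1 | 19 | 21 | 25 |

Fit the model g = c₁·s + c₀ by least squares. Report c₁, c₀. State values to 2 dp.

AᵀA·[c₁, c₀]ᵀ = Aᵀg reads: 154·c₁ + 18·c₀ = 474;  18·c₁ + 6·c₀ = 56.
(Σs·s = 154, Σs = 18, Σ1 = 6, Σs·g = 474, Σg = 56.)
Eliminating c₀: 6·(row 1) − 18·(row 2) gives 600·c₁ = 6·474 − 18·56 = 1836, so c₁ = 153/50.
Then c₀ = (56 − 18·(153/50))/6 = 23/150.

c₁ = 3.06, c₀ = 0.15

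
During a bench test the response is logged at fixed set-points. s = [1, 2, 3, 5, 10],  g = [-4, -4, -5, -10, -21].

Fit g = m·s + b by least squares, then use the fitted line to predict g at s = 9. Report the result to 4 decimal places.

ĝ = -18.4567

The normal system AᵀA·[m, b]ᵀ = Aᵀg is [[139, 21]; [21, 5]]·[m, b]ᵀ = [-287, -44]ᵀ.
Δ = 139·5 − 21² = 254.
m = ((-287)·5 − 21·(-44))/254 = -511/254; b = (139·(-44) − 21·(-287))/254 = -89/254.
At s = 9: ĝ = (-511/254)·(9) + (-89/254)·(1) = -2344/127.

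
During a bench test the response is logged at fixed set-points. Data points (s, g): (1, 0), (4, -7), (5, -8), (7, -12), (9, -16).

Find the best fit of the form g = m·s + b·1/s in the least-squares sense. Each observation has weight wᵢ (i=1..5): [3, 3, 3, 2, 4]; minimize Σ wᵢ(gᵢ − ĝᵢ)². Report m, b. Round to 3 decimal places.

Normal-equation sums: Σwᵢ·s·s = 548, Σwᵢ·s·1/s = 15, Σwᵢ·1/s·1/s = 5394187/1587600.
For XᵀWg: Σwᵢ·s·g = -948, Σwᵢ·1/s·g = -25943/1260.
Normal equations: [[548, 15]; [15, 5394187/1587600]]·[m, b]ᵀ = [-948, -25943/1260]ᵀ.
Δ = 548·(5394187/1587600) − 15² = 649701119/396900.
m = ((-948)·(5394187/1587600) − 15·(-25943/1260))/(649701119/396900) = -1155841644/649701119; b = (548·(-25943/1260) − 15·(-948))/(649701119/396900) = 1165637340/649701119.

m = -1.779, b = 1.794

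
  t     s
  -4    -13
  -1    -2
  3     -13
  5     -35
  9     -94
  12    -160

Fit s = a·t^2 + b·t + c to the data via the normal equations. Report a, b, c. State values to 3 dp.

The normal system AᵀA·[a, b, c]ᵀ = Aᵀs is [[28260, 2544, 276]; [2544, 276, 24]; [276, 24, 6]]·[a, b, c]ᵀ = [-31856, -2926, -317]ᵀ.
Solving the 3×3 system (Gaussian elimination) gives a = -2005/2022, b = -38773/30330, c = -63893/30330.

a = -0.992, b = -1.278, c = -2.107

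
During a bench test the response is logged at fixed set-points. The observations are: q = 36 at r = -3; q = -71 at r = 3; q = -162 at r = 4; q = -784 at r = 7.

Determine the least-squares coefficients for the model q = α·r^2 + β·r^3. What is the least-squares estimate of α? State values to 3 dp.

The normal system XᵀX·[α, β]ᵀ = Xᵀq is [[2819, 17831]; [17831, 123203]]·[α, β]ᵀ = [-41323, -282169]ᵀ.
Δ = 2819·123203 − 17831² = 29364696.
α = ((-41323)·123203 − 17831·(-282169))/29364696 = -9960355/4894116; β = (2819·(-282169) − 17831·(-41323))/29364696 = -9767333/4894116.

α = -2.035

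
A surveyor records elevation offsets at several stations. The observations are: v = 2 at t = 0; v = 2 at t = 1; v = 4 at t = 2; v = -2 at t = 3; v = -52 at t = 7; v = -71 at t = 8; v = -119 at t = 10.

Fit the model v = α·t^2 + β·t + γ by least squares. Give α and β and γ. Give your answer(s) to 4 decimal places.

Compute the Gram sums: Σt^2·t^2 = 16595, Σt^2·t = 1891, Σt^2 = 227, Σt·t = 227, Σt = 31, Σ1 = 7.
Moment sums: Σt^2·v = -18992, Σt·v = -2118, Σv = -236.
So MᵀM·[α, β, γ]ᵀ = Mᵀv: [[16595, 1891, 227]; [1891, 227, 31]; [227, 31, 7]]·[α, β, γ]ᵀ = [-18992, -2118, -236]ᵀ.
Row-reducing yields α = -29318/19209, β = 119465/38418, γ = 25729/12806.

α = -1.5263, β = 3.1096, γ = 2.0091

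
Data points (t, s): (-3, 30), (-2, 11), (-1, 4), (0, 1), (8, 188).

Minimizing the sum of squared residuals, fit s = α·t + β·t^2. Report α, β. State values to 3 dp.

α = -0.570, β = 3.009

Forming AᵀA = [[78, 476]; [476, 4194]] and Aᵀs = [1388, 12350]ᵀ gives AᵀA·[α, β]ᵀ = Aᵀs.
Eliminating β: 4194·(row 1) − 476·(row 2) gives 100556·α = 4194·1388 − 476·12350 = -57328, so α = -14332/25139.
Then β = (12350 − 476·(-14332/25139))/4194 = 75653/25139.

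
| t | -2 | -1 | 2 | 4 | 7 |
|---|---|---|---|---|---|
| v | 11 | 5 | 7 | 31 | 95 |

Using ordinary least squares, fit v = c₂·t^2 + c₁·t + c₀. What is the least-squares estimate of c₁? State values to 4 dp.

Normal-equation sums: Σt^2·t^2 = 2690, Σt^2·t = 406, Σt^2 = 74, Σt·t = 74, Σt = 10, Σ1 = 5.
For Xᵀv: Σt^2·v = 5228, Σt·v = 776, Σv = 149.
So XᵀX·[c₂, c₁, c₀]ᵀ = Xᵀv: [[2690, 406, 74]; [406, 74, 10]; [74, 10, 5]]·[c₂, c₁, c₀]ᵀ = [5228, 776, 149]ᵀ.
Solving the 3×3 system (Gaussian elimination) gives c₂ = 4157/2037, c₁ = -610/679, c₀ = 2839/2037.

c₁ = -0.8984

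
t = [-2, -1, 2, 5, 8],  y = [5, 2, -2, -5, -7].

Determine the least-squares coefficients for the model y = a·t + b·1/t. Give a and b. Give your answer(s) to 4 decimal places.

a = -0.8946, b = -1.8654

Sums needed: Σt·t = 98, Σt·1/t = 5, Σ1/t·1/t = 2489/1600.
And Σt·y = -97, Σ1/t·y = -59/8.
Normal equations: [[98, 5]; [5, 2489/1600]]·[a, b]ᵀ = [-97, -59/8]ᵀ.
Δ = 98·(2489/1600) − 5² = 101961/800.
a = ((-97)·(2489/1600) − 5·(-59/8))/(101961/800) = -60811/67974; b = (98·(-59/8) − 5·(-97))/(101961/800) = -63400/33987.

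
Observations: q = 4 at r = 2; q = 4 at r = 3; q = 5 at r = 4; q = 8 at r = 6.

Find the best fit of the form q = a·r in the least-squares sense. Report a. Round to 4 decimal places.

a = 1.3538

From the data, Σr·r = 65.
For Mᵀq: Σr·q = 88.
Normal equations: [[65]]·[a]ᵀ = [88]ᵀ.
Hence a = 88 / 65 ≈ 1.35385.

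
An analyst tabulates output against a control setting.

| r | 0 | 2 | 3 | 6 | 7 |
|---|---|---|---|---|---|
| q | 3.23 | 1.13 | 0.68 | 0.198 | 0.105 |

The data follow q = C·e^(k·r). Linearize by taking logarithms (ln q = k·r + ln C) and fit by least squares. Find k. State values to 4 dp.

k = -0.4739

With ln qᵢ as the transformed response and rᵢ as the regressor:
Over the data: Σr = 18.0000, Σ(r)² = 98.0000, Σln q = -2.9642, Σr·ln q = -26.4060.
Normal system: [[98.0000, 18.0000]; [18.0000, 5]]·[k, ln C]ᵀ = [-26.4060, -2.9642]ᵀ.
Slope k = (n·Σr·ln q − Σr·Σln q)/(n·Σ(r)² − (Σr)²) = (5·-26.4060 − 18.0000·-2.9642)/166.0000 = -0.47394; ln C = (Σln q − k·Σr)/n = 1.11333.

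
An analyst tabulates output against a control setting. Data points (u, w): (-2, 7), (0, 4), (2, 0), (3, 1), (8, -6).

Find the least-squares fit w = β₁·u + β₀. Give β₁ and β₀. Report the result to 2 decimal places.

β₁ = -1.27, β₀ = 4.00

The normal system MᵀM·[β₁, β₀]ᵀ = Mᵀw is [[81, 11]; [11, 5]]·[β₁, β₀]ᵀ = [-59, 6]ᵀ.
Eliminating β₀: 5·(row 1) − 11·(row 2) gives 284·β₁ = 5·(-59) − 11·6 = -361, so β₁ = -361/284.
Then β₀ = (6 − 11·(-361/284))/5 = 1135/284.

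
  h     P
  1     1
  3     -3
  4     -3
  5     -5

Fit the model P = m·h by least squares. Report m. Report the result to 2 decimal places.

m = -0.88

XᵀX·[m]ᵀ = XᵀP reads: 51·m = -45.
m = (-45)/51 = -0.882353.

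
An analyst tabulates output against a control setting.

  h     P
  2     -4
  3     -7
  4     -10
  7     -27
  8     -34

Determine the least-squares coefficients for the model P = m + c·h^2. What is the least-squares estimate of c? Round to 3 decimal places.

c = -0.500

Compute the Gram sums: Σ1 = 5, Σh^2 = 142, Σh^2·h^2 = 6850.
For AᵀP: ΣP = -82, Σh^2·P = -3738.
Normal equations: [[5, 142]; [142, 6850]]·[m, c]ᵀ = [-82, -3738]ᵀ.
Determinant 5·6850 − 142² = 14086.
m = ((-82)·6850 − 142·(-3738))/14086 = -15452/7043; c = (5·(-3738) − 142·(-82))/14086 = -3523/7043.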